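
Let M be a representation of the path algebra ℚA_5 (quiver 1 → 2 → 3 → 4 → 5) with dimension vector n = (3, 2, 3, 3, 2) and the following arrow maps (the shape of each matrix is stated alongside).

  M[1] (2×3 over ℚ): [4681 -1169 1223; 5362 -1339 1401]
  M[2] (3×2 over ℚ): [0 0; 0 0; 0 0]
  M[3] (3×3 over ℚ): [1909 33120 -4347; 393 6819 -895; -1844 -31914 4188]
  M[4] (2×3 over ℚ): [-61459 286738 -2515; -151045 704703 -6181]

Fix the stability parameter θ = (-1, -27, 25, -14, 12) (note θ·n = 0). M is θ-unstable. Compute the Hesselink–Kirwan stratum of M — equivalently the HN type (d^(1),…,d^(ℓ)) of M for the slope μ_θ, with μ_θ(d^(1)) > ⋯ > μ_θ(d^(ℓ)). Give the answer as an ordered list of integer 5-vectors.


Via rank(M_{q-1}∘⋯∘M_p): M ≅ I[1,1], I[1,2]^2, I[3,3], I[3,5]^2, I[4,4].
μ_θ-semistable layers: μ^(1)=25; μ^(2)=12; μ^(3)=11/2; μ^(4)=-1; μ^(5)=-14

((0, 0, 1, 0, 0); (0, 0, 0, 0, 2); (0, 0, 2, 2, 0); (1, 0, 0, 0, 0); (2, 2, 0, 1, 0))


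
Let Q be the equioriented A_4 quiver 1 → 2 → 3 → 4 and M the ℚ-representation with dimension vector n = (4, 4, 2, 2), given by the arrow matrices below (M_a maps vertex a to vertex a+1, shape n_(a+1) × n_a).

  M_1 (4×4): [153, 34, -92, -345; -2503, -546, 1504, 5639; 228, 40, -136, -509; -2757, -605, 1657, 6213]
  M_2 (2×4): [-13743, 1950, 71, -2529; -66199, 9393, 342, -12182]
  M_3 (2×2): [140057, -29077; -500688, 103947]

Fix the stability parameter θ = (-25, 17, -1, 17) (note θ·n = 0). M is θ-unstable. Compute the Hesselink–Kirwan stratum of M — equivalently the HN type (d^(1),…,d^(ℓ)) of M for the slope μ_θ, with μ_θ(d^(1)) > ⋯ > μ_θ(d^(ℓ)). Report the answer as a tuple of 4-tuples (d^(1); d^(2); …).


Interval decomposition of M: I[1,1], I[1,2]^2, I[1,4], I[2,4].
HN type (ℓ=3): μ^(1)=17; μ^(2)=8; μ^(3)=-25

((0, 2, 0, 2); (0, 2, 2, 0); (4, 0, 0, 0))


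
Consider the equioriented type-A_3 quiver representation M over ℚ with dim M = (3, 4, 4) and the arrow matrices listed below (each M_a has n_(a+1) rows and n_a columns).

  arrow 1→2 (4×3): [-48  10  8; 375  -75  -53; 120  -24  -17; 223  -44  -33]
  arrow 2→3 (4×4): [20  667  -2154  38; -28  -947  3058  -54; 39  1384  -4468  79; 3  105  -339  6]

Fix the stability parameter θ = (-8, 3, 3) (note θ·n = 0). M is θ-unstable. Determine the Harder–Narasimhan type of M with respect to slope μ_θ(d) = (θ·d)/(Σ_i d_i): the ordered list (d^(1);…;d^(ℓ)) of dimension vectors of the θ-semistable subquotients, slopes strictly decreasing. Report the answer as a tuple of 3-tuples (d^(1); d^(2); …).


Barcode: M ≅ I[1,3]^3, I[2,2], I[3,3]. HN layers by μ_θ (2 steps, strictly decreasing):
  μ^(1)=3; μ^(2)=-8

((0, 4, 4); (3, 0, 0))


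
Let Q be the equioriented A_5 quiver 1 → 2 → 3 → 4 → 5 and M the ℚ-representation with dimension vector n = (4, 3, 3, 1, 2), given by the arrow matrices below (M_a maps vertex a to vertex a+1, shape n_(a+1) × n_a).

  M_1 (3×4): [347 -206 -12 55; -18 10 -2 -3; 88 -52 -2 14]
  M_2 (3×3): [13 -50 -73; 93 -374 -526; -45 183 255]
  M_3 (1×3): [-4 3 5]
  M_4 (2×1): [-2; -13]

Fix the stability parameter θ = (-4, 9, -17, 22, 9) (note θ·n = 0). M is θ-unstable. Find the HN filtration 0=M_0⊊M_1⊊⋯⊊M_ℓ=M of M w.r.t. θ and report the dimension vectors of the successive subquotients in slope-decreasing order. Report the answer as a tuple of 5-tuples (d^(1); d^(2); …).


Barcode: M ≅ I[1,1], I[1,3]^2, I[1,5], I[5,5]. HN layers by μ_θ (3 steps, strictly decreasing):
  μ^(1)=31/2; μ^(2)=9; μ^(3)=-4

((0, 0, 0, 1, 1); (0, 0, 0, 0, 1); (4, 3, 3, 0, 0))


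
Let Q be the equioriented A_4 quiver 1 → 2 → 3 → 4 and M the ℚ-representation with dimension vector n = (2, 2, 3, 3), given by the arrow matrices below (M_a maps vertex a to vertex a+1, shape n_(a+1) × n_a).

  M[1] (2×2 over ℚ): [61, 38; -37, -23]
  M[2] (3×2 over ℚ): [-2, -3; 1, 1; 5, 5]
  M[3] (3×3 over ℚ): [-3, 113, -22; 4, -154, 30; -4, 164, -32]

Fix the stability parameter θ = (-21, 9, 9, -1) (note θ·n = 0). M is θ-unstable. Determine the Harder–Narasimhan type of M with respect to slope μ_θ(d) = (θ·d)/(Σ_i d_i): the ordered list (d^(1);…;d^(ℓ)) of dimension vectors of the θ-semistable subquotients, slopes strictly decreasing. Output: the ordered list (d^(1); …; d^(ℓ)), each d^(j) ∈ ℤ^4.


Interval decomposition of M: I[1,3], I[1,4], I[3,4], I[4,4].
HN type (ℓ=5): μ^(1)=9; μ^(2)=17/3; μ^(3)=4; μ^(4)=-1; μ^(5)=-21

((0, 1, 1, 0); (0, 1, 1, 1); (0, 0, 1, 1); (0, 0, 0, 1); (2, 0, 0, 0))


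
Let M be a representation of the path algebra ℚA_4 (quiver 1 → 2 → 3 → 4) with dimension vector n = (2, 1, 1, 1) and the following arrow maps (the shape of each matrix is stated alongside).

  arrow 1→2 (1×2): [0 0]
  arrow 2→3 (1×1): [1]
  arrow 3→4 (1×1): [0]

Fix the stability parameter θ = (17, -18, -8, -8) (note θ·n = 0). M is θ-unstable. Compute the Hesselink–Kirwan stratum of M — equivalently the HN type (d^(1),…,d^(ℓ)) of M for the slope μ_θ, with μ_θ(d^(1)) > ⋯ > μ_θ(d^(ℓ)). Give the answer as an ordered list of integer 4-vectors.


Via rank(M_{q-1}∘⋯∘M_p): M ≅ I[1,1]^2, I[2,3], I[4,4].
μ_θ-semistable layers: μ^(1)=17; μ^(2)=-8; μ^(3)=-18

((2, 0, 0, 0); (0, 0, 1, 1); (0, 1, 0, 0))


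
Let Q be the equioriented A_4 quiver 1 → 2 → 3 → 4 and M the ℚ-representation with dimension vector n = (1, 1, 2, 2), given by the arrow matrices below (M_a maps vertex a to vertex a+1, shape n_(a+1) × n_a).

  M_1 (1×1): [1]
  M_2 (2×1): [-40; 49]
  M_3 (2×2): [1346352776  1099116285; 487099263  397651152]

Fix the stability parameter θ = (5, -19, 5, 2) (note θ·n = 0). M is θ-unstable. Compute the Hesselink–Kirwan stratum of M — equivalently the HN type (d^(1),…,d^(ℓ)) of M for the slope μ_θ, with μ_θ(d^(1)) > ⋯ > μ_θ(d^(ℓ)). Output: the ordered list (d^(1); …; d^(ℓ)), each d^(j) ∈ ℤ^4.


Via rank(M_{q-1}∘⋯∘M_p): M ≅ I[1,4], I[3,4].
μ_θ-semistable layers: μ^(1)=7/2; μ^(2)=-7

((0, 0, 2, 2); (1, 1, 0, 0))


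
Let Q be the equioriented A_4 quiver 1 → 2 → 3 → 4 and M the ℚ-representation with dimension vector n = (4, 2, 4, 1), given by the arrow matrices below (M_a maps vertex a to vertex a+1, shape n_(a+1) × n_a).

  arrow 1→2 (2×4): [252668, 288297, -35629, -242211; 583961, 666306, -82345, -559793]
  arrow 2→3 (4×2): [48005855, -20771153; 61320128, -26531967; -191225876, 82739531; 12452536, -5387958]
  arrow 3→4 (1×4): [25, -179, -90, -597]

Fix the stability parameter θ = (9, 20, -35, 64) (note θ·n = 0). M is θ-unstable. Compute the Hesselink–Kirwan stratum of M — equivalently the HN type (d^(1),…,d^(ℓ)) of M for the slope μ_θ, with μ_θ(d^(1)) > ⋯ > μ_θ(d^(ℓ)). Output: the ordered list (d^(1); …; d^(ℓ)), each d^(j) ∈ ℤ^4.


Barcode: M ≅ I[1,1]^2, I[1,3], I[1,4], I[3,3]^2. HN layers by μ_θ (4 steps, strictly decreasing):
  μ^(1)=64; μ^(2)=9; μ^(3)=-2; μ^(4)=-35

((0, 0, 0, 1); (2, 0, 0, 0); (2, 2, 2, 0); (0, 0, 2, 0))


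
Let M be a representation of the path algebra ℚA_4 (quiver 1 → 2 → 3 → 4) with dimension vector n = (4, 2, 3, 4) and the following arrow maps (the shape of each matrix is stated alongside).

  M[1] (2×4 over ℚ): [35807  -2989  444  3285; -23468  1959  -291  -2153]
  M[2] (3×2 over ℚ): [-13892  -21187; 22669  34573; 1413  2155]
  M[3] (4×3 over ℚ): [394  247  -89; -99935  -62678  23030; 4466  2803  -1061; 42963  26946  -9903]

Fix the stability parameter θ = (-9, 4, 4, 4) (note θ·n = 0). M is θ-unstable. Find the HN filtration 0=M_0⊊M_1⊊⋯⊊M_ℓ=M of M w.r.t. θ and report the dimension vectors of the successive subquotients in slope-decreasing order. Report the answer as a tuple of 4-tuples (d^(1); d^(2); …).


Barcode: M ≅ I[1,1]^2, I[1,4]^2, I[3,4], I[4,4]. HN layers by μ_θ (2 steps, strictly decreasing):
  μ^(1)=4; μ^(2)=-9

((0, 2, 3, 4); (4, 0, 0, 0))


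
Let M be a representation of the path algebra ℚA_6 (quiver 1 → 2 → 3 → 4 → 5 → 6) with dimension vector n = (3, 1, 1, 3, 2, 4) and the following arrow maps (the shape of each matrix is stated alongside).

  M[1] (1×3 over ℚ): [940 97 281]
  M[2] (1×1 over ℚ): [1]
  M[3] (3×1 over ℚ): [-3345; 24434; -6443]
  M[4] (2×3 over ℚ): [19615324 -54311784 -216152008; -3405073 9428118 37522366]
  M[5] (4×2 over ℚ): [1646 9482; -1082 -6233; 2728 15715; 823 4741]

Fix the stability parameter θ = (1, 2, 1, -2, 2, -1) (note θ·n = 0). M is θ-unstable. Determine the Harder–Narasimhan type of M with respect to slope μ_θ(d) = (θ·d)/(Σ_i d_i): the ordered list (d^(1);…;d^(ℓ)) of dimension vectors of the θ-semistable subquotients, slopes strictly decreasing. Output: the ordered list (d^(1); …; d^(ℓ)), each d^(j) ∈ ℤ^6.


Interval decomposition of M: I[1,1]^2, I[1,6], I[4,4]^2, I[5,6], I[6,6]^2.
HN type (ℓ=4): μ^(1)=1; μ^(2)=1/2; μ^(3)=-1; μ^(4)=-2

((2, 0, 0, 0, 0, 0); (1, 1, 1, 1, 2, 2); (0, 0, 0, 0, 0, 2); (0, 0, 0, 2, 0, 0))


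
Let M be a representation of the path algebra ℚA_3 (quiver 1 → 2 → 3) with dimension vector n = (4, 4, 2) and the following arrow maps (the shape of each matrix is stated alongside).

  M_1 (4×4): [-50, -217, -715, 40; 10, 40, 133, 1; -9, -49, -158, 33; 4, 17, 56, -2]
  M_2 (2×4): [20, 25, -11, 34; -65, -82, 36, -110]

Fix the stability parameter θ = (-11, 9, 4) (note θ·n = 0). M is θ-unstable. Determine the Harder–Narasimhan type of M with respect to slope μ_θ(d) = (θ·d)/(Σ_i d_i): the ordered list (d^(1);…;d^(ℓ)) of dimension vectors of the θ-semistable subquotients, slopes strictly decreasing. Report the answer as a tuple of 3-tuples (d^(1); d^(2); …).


Via rank(M_{q-1}∘⋯∘M_p): M ≅ I[1,2]^2, I[1,3]^2.
μ_θ-semistable layers: μ^(1)=9; μ^(2)=13/2; μ^(3)=-11

((0, 2, 0); (0, 2, 2); (4, 0, 0))


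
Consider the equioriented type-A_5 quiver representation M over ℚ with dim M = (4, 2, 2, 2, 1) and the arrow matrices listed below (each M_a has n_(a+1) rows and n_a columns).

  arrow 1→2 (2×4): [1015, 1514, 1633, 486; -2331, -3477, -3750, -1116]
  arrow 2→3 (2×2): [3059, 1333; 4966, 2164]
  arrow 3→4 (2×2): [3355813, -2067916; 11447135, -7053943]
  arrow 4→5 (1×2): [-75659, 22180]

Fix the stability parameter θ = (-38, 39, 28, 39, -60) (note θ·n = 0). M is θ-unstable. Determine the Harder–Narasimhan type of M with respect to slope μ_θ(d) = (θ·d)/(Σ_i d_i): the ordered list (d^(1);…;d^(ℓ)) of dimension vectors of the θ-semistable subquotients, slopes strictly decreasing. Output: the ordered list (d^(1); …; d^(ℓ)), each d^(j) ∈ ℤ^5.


Via rank(M_{q-1}∘⋯∘M_p): M ≅ I[1,1]^2, I[1,4], I[1,5].
μ_θ-semistable layers: μ^(1)=39; μ^(2)=67/2; μ^(3)=23/2; μ^(4)=-38

((0, 0, 0, 1, 0); (0, 1, 1, 0, 0); (0, 1, 1, 1, 1); (4, 0, 0, 0, 0))


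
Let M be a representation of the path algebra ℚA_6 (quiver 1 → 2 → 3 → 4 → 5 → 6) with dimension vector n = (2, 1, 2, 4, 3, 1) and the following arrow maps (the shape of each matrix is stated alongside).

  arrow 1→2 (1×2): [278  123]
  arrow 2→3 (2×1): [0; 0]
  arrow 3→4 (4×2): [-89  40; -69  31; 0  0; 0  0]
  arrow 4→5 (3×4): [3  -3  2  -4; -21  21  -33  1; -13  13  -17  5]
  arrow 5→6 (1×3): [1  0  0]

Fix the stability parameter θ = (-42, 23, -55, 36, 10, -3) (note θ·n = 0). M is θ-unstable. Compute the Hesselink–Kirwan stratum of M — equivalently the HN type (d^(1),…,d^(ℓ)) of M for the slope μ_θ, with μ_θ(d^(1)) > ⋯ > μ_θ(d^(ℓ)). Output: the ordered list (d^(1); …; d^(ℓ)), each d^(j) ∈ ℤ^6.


Barcode: M ≅ I[1,1], I[1,2], I[3,4], I[3,6], I[4,5]^2. HN layers by μ_θ (5 steps, strictly decreasing):
  μ^(1)=36; μ^(2)=23; μ^(3)=43/3; μ^(4)=-42; μ^(5)=-55

((0, 0, 0, 1, 0, 0); (0, 1, 0, 2, 2, 0); (0, 0, 0, 1, 1, 1); (2, 0, 0, 0, 0, 0); (0, 0, 2, 0, 0, 0))


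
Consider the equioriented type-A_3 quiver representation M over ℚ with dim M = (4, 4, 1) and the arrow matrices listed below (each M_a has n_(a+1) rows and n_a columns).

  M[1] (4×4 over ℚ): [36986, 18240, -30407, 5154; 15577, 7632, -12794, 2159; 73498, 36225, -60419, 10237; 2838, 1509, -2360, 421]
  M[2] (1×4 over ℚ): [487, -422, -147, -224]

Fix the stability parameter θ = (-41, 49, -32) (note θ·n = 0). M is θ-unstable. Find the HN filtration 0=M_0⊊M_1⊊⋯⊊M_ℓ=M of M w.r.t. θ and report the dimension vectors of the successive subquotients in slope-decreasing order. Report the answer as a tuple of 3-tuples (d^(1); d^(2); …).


Via rank(M_{q-1}∘⋯∘M_p): M ≅ I[1,2]^3, I[1,3].
μ_θ-semistable layers: μ^(1)=49; μ^(2)=17/2; μ^(3)=-41

((0, 3, 0); (0, 1, 1); (4, 0, 0))


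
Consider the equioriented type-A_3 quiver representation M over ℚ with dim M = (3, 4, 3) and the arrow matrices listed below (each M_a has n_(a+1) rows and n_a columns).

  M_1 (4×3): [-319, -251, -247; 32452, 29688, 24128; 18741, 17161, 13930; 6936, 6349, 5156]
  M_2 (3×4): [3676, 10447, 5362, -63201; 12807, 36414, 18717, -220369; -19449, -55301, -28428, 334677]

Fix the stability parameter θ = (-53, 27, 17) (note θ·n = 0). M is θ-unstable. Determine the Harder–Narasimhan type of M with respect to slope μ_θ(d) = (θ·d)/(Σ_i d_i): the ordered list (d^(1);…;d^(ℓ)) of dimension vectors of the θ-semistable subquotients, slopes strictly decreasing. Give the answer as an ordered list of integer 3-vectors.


Via rank(M_{q-1}∘⋯∘M_p): M ≅ I[1,3]^3, I[2,2].
μ_θ-semistable layers: μ^(1)=27; μ^(2)=22; μ^(3)=-53

((0, 1, 0); (0, 3, 3); (3, 0, 0))


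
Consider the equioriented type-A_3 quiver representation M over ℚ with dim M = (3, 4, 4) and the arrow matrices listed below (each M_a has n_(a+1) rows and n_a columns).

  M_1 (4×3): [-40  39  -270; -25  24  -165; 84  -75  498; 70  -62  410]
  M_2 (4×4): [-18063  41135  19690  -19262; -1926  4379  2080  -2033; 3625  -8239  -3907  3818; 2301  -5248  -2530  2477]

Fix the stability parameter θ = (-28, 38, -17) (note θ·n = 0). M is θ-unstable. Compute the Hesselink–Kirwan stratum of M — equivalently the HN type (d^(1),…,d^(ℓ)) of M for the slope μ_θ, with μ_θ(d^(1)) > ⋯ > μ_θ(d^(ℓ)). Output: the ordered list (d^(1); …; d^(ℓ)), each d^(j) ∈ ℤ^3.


Via rank(M_{q-1}∘⋯∘M_p): M ≅ I[1,1], I[1,3]^2, I[2,2], I[2,3], I[3,3].
μ_θ-semistable layers: μ^(1)=38; μ^(2)=21/2; μ^(3)=-17; μ^(4)=-28

((0, 1, 0); (0, 3, 3); (0, 0, 1); (3, 0, 0))


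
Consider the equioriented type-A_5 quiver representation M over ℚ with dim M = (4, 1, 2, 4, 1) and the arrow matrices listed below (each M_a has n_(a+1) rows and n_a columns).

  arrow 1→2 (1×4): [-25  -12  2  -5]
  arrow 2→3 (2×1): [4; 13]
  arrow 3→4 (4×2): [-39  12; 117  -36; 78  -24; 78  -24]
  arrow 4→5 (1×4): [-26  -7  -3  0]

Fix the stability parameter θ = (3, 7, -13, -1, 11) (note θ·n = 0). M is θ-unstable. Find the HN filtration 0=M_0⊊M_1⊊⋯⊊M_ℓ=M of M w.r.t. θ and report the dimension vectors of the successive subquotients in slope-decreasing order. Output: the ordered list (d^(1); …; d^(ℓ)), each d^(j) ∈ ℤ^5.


Via rank(M_{q-1}∘⋯∘M_p): M ≅ I[1,1]^3, I[1,3], I[3,5], I[4,4]^3.
μ_θ-semistable layers: μ^(1)=11; μ^(2)=3; μ^(3)=-1; μ^(4)=-13

((0, 0, 0, 0, 1); (3, 0, 0, 0, 0); (1, 1, 1, 4, 0); (0, 0, 1, 0, 0))


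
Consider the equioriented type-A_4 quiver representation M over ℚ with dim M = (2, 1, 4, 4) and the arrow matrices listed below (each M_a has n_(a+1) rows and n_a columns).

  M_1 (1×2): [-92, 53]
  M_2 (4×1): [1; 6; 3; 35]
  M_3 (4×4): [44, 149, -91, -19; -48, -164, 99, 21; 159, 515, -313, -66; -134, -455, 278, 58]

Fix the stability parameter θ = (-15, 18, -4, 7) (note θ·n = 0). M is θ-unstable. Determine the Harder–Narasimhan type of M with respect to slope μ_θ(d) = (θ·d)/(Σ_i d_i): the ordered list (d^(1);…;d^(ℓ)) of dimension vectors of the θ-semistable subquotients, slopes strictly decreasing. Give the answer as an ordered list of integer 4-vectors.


Barcode: M ≅ I[1,1], I[1,3], I[3,4]^3, I[4,4]. HN layers by μ_θ (3 steps, strictly decreasing):
  μ^(1)=7; μ^(2)=-4; μ^(3)=-15

((0, 1, 1, 4); (0, 0, 3, 0); (2, 0, 0, 0))


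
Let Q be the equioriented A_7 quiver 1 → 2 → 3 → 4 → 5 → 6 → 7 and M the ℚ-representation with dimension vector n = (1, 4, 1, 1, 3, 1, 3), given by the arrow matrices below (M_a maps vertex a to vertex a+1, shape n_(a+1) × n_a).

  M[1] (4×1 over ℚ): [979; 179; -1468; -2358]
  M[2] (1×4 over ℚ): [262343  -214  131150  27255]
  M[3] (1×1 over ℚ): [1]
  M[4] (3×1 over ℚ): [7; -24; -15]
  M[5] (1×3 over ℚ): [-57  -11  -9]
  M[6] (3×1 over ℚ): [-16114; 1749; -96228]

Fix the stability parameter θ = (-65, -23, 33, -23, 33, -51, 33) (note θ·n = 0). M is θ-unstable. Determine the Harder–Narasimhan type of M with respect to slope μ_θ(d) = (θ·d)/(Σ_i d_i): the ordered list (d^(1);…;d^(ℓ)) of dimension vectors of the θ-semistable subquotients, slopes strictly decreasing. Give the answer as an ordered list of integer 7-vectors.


Interval decomposition of M: I[1,5], I[2,2]^3, I[5,5], I[5,7], I[7,7]^2.
HN type (ℓ=5): μ^(1)=33; μ^(2)=5; μ^(3)=-9; μ^(4)=-23; μ^(5)=-65

((0, 0, 0, 0, 2, 0, 3); (0, 0, 1, 1, 0, 0, 0); (0, 0, 0, 0, 1, 1, 0); (0, 4, 0, 0, 0, 0, 0); (1, 0, 0, 0, 0, 0, 0))


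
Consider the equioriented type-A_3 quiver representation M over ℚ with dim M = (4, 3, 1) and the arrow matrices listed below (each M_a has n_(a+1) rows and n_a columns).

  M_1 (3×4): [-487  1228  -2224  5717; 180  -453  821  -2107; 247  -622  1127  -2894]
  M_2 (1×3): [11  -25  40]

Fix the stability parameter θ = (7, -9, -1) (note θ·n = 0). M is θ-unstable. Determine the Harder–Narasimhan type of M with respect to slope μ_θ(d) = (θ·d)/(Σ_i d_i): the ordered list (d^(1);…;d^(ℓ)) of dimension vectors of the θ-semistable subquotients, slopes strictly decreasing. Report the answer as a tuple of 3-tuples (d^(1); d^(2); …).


Barcode: M ≅ I[1,1], I[1,2]^2, I[1,3]. HN layers by μ_θ (2 steps, strictly decreasing):
  μ^(1)=7; μ^(2)=-1

((1, 0, 0); (3, 3, 1))


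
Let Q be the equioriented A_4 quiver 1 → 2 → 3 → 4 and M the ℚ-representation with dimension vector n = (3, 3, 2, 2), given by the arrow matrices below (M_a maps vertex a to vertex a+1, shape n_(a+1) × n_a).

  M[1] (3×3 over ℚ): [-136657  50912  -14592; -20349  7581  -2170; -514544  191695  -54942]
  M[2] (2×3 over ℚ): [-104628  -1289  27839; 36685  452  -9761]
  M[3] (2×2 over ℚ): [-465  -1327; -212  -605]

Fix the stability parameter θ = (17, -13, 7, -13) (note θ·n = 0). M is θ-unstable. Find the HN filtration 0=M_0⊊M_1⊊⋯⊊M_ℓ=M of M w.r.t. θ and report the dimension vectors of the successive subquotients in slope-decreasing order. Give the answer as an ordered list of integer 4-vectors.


Via rank(M_{q-1}∘⋯∘M_p): M ≅ I[1,1], I[1,4]^2, I[2,2].
μ_θ-semistable layers: μ^(1)=17; μ^(2)=-1/2; μ^(3)=-13

((1, 0, 0, 0); (2, 2, 2, 2); (0, 1, 0, 0))


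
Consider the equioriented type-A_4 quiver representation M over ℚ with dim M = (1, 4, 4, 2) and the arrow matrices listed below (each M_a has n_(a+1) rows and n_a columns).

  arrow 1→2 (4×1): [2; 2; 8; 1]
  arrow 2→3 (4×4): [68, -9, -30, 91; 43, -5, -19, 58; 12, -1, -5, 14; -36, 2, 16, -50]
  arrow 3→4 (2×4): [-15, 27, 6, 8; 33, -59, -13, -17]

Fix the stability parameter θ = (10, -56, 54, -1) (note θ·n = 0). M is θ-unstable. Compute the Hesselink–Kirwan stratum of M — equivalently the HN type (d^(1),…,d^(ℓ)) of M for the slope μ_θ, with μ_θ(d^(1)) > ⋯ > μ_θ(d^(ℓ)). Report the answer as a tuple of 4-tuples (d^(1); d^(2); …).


Barcode: M ≅ I[1,4], I[2,2], I[2,3], I[2,4], I[3,3]. HN layers by μ_θ (4 steps, strictly decreasing):
  μ^(1)=54; μ^(2)=53/2; μ^(3)=-23; μ^(4)=-56

((0, 0, 2, 0); (0, 0, 2, 2); (1, 1, 0, 0); (0, 3, 0, 0))


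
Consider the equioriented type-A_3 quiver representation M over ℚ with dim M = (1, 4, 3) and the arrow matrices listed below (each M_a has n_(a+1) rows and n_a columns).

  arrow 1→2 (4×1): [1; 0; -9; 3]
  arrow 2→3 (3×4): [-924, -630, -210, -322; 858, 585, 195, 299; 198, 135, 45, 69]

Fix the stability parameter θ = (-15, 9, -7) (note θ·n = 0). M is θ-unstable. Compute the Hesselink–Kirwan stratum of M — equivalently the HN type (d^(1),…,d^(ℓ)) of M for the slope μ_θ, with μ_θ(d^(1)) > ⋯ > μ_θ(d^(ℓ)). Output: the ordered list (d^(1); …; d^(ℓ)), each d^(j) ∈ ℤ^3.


Barcode: M ≅ I[1,2], I[2,2]^2, I[2,3], I[3,3]^2. HN layers by μ_θ (4 steps, strictly decreasing):
  μ^(1)=9; μ^(2)=1; μ^(3)=-7; μ^(4)=-15

((0, 3, 0); (0, 1, 1); (0, 0, 2); (1, 0, 0))


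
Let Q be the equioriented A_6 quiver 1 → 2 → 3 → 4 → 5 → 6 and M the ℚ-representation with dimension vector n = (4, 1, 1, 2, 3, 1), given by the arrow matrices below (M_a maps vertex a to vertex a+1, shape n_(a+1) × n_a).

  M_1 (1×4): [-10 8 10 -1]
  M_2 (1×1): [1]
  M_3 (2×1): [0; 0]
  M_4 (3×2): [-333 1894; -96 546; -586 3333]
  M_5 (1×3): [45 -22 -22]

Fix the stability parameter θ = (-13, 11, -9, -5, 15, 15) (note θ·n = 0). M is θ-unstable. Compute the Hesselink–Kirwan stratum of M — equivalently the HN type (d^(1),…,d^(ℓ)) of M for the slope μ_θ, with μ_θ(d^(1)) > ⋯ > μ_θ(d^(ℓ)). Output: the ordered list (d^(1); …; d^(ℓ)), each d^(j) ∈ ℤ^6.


Via rank(M_{q-1}∘⋯∘M_p): M ≅ I[1,1]^3, I[1,3], I[4,5], I[4,6], I[5,5].
μ_θ-semistable layers: μ^(1)=15; μ^(2)=1; μ^(3)=-5; μ^(4)=-13

((0, 0, 0, 0, 3, 1); (0, 1, 1, 0, 0, 0); (0, 0, 0, 2, 0, 0); (4, 0, 0, 0, 0, 0))


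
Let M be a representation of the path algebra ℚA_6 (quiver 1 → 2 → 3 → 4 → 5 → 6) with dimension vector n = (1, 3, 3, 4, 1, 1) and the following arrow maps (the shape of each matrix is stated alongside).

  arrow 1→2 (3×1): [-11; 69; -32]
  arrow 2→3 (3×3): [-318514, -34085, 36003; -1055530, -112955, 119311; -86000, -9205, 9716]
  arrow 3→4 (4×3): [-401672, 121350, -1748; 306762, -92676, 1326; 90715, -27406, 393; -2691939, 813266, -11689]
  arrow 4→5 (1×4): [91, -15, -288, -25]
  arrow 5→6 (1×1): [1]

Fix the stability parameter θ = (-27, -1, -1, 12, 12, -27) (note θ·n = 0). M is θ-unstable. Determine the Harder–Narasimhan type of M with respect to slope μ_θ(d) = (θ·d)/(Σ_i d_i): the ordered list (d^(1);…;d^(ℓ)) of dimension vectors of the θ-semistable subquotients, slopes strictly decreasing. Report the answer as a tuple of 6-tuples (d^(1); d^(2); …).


Barcode: M ≅ I[1,6], I[2,2], I[2,4], I[3,3], I[4,4]^2. HN layers by μ_θ (3 steps, strictly decreasing):
  μ^(1)=12; μ^(2)=-1; μ^(3)=-27

((0, 0, 0, 3, 0, 0); (0, 3, 3, 1, 1, 1); (1, 0, 0, 0, 0, 0))


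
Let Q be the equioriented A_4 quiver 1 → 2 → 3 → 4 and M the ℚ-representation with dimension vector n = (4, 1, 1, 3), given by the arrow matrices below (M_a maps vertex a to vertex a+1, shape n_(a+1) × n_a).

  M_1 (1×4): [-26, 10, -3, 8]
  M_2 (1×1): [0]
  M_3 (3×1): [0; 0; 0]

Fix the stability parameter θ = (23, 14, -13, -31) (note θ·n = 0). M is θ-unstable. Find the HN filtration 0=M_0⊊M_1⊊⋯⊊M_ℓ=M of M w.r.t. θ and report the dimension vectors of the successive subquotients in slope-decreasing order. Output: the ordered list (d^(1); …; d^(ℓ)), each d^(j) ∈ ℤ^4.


Via rank(M_{q-1}∘⋯∘M_p): M ≅ I[1,1]^3, I[1,2], I[3,3], I[4,4]^3.
μ_θ-semistable layers: μ^(1)=23; μ^(2)=37/2; μ^(3)=-13; μ^(4)=-31

((3, 0, 0, 0); (1, 1, 0, 0); (0, 0, 1, 0); (0, 0, 0, 3))


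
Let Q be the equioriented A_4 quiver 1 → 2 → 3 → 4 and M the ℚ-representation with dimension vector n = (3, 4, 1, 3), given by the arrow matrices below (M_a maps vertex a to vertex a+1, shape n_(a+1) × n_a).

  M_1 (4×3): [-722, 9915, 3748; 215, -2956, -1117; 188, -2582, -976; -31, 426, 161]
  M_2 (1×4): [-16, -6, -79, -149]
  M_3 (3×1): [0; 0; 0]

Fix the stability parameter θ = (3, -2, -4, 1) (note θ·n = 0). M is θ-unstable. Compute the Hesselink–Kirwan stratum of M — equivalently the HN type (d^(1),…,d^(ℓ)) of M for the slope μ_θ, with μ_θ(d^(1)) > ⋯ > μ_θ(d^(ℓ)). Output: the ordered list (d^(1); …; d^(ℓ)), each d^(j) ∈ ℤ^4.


Via rank(M_{q-1}∘⋯∘M_p): M ≅ I[1,1], I[1,2], I[1,3], I[2,2]^2, I[4,4]^3.
μ_θ-semistable layers: μ^(1)=3; μ^(2)=1; μ^(3)=1/2; μ^(4)=-1; μ^(5)=-2

((1, 0, 0, 0); (0, 0, 0, 3); (1, 1, 0, 0); (1, 1, 1, 0); (0, 2, 0, 0))


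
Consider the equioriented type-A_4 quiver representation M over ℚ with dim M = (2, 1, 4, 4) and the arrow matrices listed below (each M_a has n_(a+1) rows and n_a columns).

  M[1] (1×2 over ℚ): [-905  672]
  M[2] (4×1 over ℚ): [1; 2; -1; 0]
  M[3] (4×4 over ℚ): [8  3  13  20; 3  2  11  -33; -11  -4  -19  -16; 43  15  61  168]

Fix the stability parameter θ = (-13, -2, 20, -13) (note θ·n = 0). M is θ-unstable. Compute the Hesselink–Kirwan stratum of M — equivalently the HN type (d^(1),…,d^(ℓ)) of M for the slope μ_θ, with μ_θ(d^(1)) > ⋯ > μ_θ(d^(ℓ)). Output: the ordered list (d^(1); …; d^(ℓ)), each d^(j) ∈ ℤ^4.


Interval decomposition of M: I[1,1], I[1,4], I[3,4]^3.
HN type (ℓ=3): μ^(1)=7/2; μ^(2)=-2; μ^(3)=-13

((0, 0, 4, 4); (0, 1, 0, 0); (2, 0, 0, 0))


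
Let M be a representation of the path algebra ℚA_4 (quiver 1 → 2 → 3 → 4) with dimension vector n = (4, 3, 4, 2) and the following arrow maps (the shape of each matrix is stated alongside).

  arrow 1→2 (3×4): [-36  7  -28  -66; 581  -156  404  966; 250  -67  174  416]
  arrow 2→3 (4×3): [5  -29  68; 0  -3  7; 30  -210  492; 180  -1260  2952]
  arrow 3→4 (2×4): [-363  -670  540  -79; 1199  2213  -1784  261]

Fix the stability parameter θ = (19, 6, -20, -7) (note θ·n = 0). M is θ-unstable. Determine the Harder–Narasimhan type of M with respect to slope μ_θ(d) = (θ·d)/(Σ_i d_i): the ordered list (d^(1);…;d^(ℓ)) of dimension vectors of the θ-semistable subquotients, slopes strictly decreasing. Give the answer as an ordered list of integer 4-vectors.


Via rank(M_{q-1}∘⋯∘M_p): M ≅ I[1,1], I[1,2], I[1,4]^2, I[3,3]^2.
μ_θ-semistable layers: μ^(1)=19; μ^(2)=25/2; μ^(3)=-1/2; μ^(4)=-20

((1, 0, 0, 0); (1, 1, 0, 0); (2, 2, 2, 2); (0, 0, 2, 0))


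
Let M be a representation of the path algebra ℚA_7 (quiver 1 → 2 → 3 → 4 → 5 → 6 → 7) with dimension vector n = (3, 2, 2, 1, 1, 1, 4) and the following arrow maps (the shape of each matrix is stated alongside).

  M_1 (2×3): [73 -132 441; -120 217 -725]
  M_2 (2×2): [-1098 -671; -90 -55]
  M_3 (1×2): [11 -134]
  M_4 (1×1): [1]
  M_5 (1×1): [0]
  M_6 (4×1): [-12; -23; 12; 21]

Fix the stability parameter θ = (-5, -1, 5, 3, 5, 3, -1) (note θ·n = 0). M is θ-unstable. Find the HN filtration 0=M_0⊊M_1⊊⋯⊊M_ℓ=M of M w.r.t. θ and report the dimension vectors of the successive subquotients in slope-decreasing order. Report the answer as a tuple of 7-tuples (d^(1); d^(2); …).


Interval decomposition of M: I[1,1], I[1,2], I[1,5], I[3,3], I[6,7], I[7,7]^3.
HN type (ℓ=5): μ^(1)=5; μ^(2)=4; μ^(3)=1; μ^(4)=-1; μ^(5)=-5

((0, 0, 1, 0, 1, 0, 0); (0, 0, 1, 1, 0, 0, 0); (0, 0, 0, 0, 0, 1, 1); (0, 2, 0, 0, 0, 0, 3); (3, 0, 0, 0, 0, 0, 0))


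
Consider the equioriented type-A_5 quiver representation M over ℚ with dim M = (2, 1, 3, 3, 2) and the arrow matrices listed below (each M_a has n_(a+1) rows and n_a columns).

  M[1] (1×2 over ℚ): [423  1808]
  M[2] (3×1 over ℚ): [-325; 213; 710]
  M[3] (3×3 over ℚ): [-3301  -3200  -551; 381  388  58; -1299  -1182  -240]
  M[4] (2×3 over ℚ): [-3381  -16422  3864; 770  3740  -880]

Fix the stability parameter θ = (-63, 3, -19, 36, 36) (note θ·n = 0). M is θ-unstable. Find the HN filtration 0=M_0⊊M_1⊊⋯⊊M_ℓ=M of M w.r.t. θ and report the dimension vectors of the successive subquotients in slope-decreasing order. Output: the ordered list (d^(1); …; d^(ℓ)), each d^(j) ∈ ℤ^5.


Interval decomposition of M: I[1,1], I[1,5], I[3,4]^2, I[5,5].
HN type (ℓ=4): μ^(1)=36; μ^(2)=-8; μ^(3)=-19; μ^(4)=-63

((0, 0, 0, 3, 2); (0, 1, 1, 0, 0); (0, 0, 2, 0, 0); (2, 0, 0, 0, 0))


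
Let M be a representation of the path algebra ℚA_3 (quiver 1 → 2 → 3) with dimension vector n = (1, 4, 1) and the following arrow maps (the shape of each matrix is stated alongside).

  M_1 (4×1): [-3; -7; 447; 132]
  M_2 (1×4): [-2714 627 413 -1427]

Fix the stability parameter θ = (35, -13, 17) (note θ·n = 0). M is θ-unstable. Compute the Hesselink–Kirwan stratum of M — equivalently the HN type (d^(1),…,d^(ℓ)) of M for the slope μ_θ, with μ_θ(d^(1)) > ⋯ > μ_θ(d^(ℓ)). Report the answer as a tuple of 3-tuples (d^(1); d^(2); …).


Interval decomposition of M: I[1,2], I[2,2]^2, I[2,3].
HN type (ℓ=3): μ^(1)=17; μ^(2)=11; μ^(3)=-13

((0, 0, 1); (1, 1, 0); (0, 3, 0))


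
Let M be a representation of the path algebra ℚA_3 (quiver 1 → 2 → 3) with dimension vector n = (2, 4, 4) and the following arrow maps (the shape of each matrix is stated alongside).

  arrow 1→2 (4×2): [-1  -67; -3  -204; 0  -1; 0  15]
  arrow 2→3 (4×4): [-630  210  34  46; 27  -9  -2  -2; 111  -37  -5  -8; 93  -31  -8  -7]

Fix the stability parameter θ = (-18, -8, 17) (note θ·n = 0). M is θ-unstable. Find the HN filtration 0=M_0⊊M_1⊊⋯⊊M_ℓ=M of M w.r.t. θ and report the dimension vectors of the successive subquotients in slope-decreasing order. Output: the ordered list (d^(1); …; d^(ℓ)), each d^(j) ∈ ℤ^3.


Interval decomposition of M: I[1,2], I[1,3], I[2,3]^2, I[3,3].
HN type (ℓ=3): μ^(1)=17; μ^(2)=-8; μ^(3)=-18

((0, 0, 4); (0, 4, 0); (2, 0, 0))


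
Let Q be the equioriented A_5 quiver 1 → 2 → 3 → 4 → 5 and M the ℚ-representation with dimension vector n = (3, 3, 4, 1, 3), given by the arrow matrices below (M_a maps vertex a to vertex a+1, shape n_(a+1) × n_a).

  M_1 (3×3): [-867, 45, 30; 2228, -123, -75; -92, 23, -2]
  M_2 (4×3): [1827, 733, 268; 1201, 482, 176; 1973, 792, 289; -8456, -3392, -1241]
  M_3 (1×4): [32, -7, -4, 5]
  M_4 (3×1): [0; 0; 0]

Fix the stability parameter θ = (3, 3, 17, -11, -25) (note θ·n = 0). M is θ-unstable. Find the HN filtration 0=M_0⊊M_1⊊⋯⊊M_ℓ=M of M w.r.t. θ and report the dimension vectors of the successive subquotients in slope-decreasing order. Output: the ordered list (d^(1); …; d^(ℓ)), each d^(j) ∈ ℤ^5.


Interval decomposition of M: I[1,3]^2, I[1,4], I[3,3], I[5,5]^3.
HN type (ℓ=3): μ^(1)=17; μ^(2)=3; μ^(3)=-25

((0, 0, 3, 0, 0); (3, 3, 1, 1, 0); (0, 0, 0, 0, 3))


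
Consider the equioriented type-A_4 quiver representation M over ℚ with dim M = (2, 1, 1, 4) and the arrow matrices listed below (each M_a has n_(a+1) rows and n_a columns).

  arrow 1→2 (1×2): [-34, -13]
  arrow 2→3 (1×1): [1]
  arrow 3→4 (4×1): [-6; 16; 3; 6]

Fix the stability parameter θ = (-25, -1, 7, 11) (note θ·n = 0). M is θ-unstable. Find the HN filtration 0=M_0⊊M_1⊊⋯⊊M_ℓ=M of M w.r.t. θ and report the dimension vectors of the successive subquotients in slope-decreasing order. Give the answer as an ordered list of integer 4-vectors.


Barcode: M ≅ I[1,1], I[1,4], I[4,4]^3. HN layers by μ_θ (4 steps, strictly decreasing):
  μ^(1)=11; μ^(2)=7; μ^(3)=-1; μ^(4)=-25

((0, 0, 0, 4); (0, 0, 1, 0); (0, 1, 0, 0); (2, 0, 0, 0))


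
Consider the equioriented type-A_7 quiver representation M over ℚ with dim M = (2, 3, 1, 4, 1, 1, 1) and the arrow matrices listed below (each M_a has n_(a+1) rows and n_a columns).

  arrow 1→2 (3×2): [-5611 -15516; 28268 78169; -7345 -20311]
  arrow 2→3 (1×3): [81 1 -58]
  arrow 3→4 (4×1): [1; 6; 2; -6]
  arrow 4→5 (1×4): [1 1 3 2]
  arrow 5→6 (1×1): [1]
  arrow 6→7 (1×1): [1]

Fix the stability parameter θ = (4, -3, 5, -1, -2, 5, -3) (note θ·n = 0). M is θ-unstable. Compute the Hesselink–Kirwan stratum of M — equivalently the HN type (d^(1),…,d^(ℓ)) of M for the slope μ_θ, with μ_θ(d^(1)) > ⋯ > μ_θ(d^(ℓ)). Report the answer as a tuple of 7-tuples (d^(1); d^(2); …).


Barcode: M ≅ I[1,2], I[1,7], I[2,2], I[4,4]^3. HN layers by μ_θ (5 steps, strictly decreasing):
  μ^(1)=1; μ^(2)=2/3; μ^(3)=1/2; μ^(4)=-1; μ^(5)=-3

((0, 0, 0, 0, 0, 1, 1); (0, 0, 1, 1, 1, 0, 0); (2, 2, 0, 0, 0, 0, 0); (0, 0, 0, 3, 0, 0, 0); (0, 1, 0, 0, 0, 0, 0))


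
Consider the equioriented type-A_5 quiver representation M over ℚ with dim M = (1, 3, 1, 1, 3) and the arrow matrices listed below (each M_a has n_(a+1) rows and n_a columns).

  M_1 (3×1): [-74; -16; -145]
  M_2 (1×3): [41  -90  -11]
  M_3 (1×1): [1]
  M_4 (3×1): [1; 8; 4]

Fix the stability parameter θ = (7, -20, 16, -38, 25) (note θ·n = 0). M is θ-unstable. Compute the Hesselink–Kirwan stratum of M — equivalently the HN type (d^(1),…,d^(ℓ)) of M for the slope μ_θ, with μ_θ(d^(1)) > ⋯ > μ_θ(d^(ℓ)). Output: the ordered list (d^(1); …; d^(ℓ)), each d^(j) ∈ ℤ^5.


Interval decomposition of M: I[1,5], I[2,2]^2, I[5,5]^2.
HN type (ℓ=3): μ^(1)=25; μ^(2)=-35/4; μ^(3)=-20

((0, 0, 0, 0, 3); (1, 1, 1, 1, 0); (0, 2, 0, 0, 0))


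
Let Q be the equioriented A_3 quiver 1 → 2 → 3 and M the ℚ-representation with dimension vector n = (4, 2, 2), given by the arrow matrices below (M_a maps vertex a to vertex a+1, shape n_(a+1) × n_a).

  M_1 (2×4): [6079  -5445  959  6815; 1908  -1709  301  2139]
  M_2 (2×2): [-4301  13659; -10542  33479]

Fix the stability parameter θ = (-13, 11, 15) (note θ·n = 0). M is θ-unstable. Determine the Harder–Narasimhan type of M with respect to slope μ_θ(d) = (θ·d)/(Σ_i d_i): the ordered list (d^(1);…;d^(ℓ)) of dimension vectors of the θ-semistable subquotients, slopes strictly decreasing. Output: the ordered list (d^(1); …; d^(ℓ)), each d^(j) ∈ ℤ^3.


Via rank(M_{q-1}∘⋯∘M_p): M ≅ I[1,1]^2, I[1,3]^2.
μ_θ-semistable layers: μ^(1)=15; μ^(2)=11; μ^(3)=-13

((0, 0, 2); (0, 2, 0); (4, 0, 0))


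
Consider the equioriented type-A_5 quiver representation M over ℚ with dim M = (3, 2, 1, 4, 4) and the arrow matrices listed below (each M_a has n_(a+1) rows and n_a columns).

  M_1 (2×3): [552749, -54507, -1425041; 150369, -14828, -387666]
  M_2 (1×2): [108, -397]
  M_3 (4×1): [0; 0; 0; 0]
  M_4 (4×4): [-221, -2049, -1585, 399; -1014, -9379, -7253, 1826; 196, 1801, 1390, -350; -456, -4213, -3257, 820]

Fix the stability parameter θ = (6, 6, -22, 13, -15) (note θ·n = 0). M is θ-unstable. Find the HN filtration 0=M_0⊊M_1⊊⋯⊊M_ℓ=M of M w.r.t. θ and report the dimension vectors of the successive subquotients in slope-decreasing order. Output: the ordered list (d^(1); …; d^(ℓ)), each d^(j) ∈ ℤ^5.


Interval decomposition of M: I[1,1], I[1,2], I[1,3], I[4,4], I[4,5]^3, I[5,5].
HN type (ℓ=5): μ^(1)=13; μ^(2)=6; μ^(3)=-1; μ^(4)=-10/3; μ^(5)=-15

((0, 0, 0, 1, 0); (2, 1, 0, 0, 0); (0, 0, 0, 3, 3); (1, 1, 1, 0, 0); (0, 0, 0, 0, 1))


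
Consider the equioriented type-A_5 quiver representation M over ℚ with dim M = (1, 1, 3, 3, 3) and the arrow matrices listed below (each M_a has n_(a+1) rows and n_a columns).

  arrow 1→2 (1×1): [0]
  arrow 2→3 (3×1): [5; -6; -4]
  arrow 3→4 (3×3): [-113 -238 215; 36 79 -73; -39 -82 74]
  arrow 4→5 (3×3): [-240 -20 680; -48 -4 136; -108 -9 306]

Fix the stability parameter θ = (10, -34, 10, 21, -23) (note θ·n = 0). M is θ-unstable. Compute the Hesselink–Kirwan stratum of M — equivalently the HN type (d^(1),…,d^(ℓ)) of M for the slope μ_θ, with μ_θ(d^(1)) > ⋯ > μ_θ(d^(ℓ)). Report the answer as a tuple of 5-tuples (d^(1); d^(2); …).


Interval decomposition of M: I[1,1], I[2,4], I[3,4], I[3,5], I[5,5]^2.
HN type (ℓ=5): μ^(1)=21; μ^(2)=10; μ^(3)=8/3; μ^(4)=-23; μ^(5)=-34

((0, 0, 0, 2, 0); (1, 0, 2, 0, 0); (0, 0, 1, 1, 1); (0, 0, 0, 0, 2); (0, 1, 0, 0, 0))


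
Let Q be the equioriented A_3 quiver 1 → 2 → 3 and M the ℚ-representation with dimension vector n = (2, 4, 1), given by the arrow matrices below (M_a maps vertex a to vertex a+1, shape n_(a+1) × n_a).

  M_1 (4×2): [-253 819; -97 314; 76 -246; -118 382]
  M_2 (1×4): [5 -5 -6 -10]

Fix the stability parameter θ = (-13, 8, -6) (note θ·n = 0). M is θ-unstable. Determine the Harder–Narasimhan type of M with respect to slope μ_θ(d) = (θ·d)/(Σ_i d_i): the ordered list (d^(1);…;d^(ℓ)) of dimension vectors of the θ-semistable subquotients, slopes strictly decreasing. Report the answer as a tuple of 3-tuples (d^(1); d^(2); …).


Interval decomposition of M: I[1,2], I[1,3], I[2,2]^2.
HN type (ℓ=3): μ^(1)=8; μ^(2)=1; μ^(3)=-13

((0, 3, 0); (0, 1, 1); (2, 0, 0))


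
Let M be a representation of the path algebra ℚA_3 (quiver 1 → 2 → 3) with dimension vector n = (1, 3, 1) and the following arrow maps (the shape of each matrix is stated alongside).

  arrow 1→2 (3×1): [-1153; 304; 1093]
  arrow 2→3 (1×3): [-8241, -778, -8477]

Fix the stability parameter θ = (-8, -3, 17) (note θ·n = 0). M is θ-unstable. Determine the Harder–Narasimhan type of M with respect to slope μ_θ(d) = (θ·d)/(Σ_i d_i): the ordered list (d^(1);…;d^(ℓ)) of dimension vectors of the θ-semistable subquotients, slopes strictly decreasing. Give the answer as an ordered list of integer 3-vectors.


Barcode: M ≅ I[1,2], I[2,2], I[2,3]. HN layers by μ_θ (3 steps, strictly decreasing):
  μ^(1)=17; μ^(2)=-3; μ^(3)=-8

((0, 0, 1); (0, 3, 0); (1, 0, 0))


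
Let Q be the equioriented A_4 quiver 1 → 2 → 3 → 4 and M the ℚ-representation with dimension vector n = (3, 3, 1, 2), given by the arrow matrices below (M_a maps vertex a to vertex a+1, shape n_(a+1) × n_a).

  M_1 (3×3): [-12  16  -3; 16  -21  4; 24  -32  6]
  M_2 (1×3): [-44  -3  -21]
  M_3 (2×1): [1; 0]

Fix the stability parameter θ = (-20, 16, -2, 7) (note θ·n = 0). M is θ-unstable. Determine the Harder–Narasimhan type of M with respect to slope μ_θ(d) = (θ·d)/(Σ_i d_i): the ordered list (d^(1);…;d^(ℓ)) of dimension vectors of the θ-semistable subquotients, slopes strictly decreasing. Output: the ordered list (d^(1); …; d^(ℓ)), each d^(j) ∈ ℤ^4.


Via rank(M_{q-1}∘⋯∘M_p): M ≅ I[1,1], I[1,2], I[1,4], I[2,2], I[4,4].
μ_θ-semistable layers: μ^(1)=16; μ^(2)=7; μ^(3)=-20

((0, 2, 0, 0); (0, 1, 1, 2); (3, 0, 0, 0))


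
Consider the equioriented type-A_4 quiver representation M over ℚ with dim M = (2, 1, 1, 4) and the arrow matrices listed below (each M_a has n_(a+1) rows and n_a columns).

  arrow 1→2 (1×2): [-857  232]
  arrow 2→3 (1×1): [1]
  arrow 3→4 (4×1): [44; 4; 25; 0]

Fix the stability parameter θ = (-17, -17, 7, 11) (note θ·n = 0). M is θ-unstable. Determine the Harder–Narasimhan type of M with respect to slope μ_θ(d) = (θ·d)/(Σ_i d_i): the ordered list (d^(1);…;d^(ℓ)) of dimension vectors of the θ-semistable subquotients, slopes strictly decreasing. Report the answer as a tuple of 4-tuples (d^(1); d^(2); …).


Barcode: M ≅ I[1,1], I[1,4], I[4,4]^3. HN layers by μ_θ (3 steps, strictly decreasing):
  μ^(1)=11; μ^(2)=7; μ^(3)=-17

((0, 0, 0, 4); (0, 0, 1, 0); (2, 1, 0, 0))


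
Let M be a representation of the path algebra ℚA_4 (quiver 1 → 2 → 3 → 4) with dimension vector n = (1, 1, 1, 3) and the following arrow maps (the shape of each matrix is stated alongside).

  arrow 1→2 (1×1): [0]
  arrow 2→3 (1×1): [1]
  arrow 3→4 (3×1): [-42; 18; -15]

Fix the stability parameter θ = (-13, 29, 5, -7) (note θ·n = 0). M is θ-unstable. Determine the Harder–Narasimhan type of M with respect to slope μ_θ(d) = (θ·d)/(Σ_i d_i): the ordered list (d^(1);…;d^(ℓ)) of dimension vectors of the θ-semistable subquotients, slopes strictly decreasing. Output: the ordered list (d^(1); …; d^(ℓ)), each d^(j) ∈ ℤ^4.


Barcode: M ≅ I[1,1], I[2,4], I[4,4]^2. HN layers by μ_θ (3 steps, strictly decreasing):
  μ^(1)=9; μ^(2)=-7; μ^(3)=-13

((0, 1, 1, 1); (0, 0, 0, 2); (1, 0, 0, 0))


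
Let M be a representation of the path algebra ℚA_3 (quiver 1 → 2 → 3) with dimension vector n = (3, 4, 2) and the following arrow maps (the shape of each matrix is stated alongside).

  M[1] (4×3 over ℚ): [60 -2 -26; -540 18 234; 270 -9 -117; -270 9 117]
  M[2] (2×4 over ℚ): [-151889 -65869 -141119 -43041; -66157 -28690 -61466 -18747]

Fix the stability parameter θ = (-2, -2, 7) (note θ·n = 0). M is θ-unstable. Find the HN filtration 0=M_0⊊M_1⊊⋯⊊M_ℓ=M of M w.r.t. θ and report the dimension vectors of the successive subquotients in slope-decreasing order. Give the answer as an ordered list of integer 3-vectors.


Interval decomposition of M: I[1,1]^2, I[1,3], I[2,2]^2, I[2,3].
HN type (ℓ=2): μ^(1)=7; μ^(2)=-2

((0, 0, 2); (3, 4, 0))
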